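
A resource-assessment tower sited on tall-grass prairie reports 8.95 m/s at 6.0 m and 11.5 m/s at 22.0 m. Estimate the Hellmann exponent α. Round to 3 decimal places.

α ≈ 0.193

Power law: V₂/V₁ = (z₂/z₁)^α ⇒ α = ln(V₂/V₁) / ln(z₂/z₁)
α = ln(11.5/8.95) / ln(22.0/6.0) = ln(1.2849) / ln(3.6667)
  = 0.25069 / 1.29928 = 0.19295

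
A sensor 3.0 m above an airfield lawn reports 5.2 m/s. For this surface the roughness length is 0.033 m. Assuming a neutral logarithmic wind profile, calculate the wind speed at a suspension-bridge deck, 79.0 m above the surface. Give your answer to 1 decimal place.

Log law: V(z) ∝ ln(z/z₀), so V₂/V₁ = ln(z₂/z₀) / ln(z₁/z₀).
ln(79.0/0.033) = 7.7807, ln(3.0/0.033) = 4.5099
V₂ = 5.2 × 7.7807/4.5099 = 5.2 × 1.7253 = 8.9714 m/s

9.0 m/s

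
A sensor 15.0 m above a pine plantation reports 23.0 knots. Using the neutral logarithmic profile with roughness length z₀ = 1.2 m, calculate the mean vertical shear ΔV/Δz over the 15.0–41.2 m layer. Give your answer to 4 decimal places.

Log law: V₂ = V₁ · ln(z₂/z₀)/ln(z₁/z₀) = 23.0 × 3.5361/2.5257 = 32.2009 knots
ΔV/Δz = (32.2009 − 23.0)/(41.2 − 15.0) = 9.2009/26.2000 = 0.35118 knots/m

0.3512 knots/m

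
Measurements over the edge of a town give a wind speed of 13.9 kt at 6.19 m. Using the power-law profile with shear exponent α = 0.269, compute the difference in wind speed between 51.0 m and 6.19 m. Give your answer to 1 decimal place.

10.6 kt

Power law: V₂ = V₁ · (z₂/z₁)^α = 13.9 × (8.2391)^0.269 = 24.5124 kt
ΔV = 24.5124 − 13.9 = 10.6124 kt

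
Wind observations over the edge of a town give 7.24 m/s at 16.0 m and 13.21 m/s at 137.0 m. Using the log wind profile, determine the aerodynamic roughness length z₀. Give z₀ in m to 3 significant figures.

Log law: V(z) ∝ ln(z/z₀). With r = V₁/V₂ = 7.24/13.21 = 0.54807,
r · ln(z₂/z₀) = ln(z₁/z₀) ⇒ ln z₀ = (ln z₁ − r·ln z₂)/(1 − r)
ln z₀ = (2.77259 − 0.54807×4.91998) / 0.45193 = 0.1684
z₀ = exp(0.1684) = 1.183 m

z₀ ≈ 1.18 m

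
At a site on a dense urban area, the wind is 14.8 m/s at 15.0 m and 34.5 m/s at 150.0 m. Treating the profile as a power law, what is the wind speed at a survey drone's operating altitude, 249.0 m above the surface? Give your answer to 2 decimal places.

First find α: α = ln(V₂/V₁)/ln(z₂/z₁) = ln(34.5/14.8)/ln(150.0/15.0) = 0.84633/2.30259 = 0.3676
Extrapolate from 150.0 m to 249.0 m: V₃ = 34.5 × (249.0/150.0)^0.3676 = 34.5 × 1.2048 = 41.5644 m/s

41.56 m/s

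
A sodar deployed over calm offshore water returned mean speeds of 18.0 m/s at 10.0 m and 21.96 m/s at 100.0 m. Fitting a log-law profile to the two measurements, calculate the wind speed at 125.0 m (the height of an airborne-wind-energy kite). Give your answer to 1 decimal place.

Log law: V ∝ ln(z/z₀). From the pair, with r = V₁/V₂ = 0.81967,
ln z₀ = (ln z₁ − r·ln z₂)/(1 − r) = (2.3026 − 0.81967×4.6052)/0.18033 = -8.1637 → z₀ = 0.0002848 m
V₃ = V₁ · ln(z₃/z₀)/ln(z₁/z₀) = 18.0 × 12.9920/10.4663 = 22.3438 m/s

22.3 m/s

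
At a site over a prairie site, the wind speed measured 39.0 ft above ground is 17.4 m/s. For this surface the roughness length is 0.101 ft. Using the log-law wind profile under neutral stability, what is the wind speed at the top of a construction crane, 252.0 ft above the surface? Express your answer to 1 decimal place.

Log law: V(z) ∝ ln(z/z₀), so V₂/V₁ = ln(z₂/z₀) / ln(z₁/z₀).
ln(252.0/0.101) = 7.8221, ln(39.0/0.101) = 5.9562
V₂ = 17.4 × 7.8221/5.9562 = 17.4 × 1.3133 = 22.8508 m/s

22.9 m/s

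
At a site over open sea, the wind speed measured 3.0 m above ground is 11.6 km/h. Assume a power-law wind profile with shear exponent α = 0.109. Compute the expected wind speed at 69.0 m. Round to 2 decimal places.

16.33 km/h

Power-law profile: V₂ = V₁ · (z₂/z₁)^α
V₂ = 11.6 × (69.0/3.0)^0.109 = 11.6 × (23.0000)^0.109
    = 11.6 × 1.4074 = 16.3262 km/h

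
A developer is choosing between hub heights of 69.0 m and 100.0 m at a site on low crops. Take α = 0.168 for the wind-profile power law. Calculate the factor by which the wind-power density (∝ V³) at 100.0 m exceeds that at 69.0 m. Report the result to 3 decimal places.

1.206

Speed ratio: V_B/V_A = (z_B/z_A)^α = (100.0/69.0)^0.168 = (1.4493)^0.168 = 1.06432
Power-density ratio: P_B/P_A = (V_B/V_A)³ = (1.06432)³ = 1.20565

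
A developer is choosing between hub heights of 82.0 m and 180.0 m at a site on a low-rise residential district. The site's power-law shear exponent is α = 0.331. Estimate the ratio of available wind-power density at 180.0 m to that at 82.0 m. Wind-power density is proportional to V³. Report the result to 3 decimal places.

Speed ratio: V_B/V_A = (z_B/z_A)^α = (180.0/82.0)^0.331 = (2.1951)^0.331 = 1.29725
Power-density ratio: P_B/P_A = (V_B/V_A)³ = (1.29725)³ = 2.18307

2.183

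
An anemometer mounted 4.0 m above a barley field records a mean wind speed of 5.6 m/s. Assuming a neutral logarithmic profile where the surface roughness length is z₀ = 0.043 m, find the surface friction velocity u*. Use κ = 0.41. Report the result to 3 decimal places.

Log law: V(z) = (u*/κ) · ln(z/z₀) ⇒ u* = κ · V / ln(z/z₀)
u* = 0.41 × 5.6 / ln(4.0/0.043) = 0.41 × 5.6 / 4.5328
   = 2.2960 / 4.5328 = 0.5065 m/s

u* ≈ 0.507 m/s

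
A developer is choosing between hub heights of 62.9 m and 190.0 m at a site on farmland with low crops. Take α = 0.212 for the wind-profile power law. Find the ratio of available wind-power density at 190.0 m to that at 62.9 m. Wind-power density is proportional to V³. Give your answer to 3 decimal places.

Speed ratio: V_B/V_A = (z_B/z_A)^α = (190.0/62.9)^0.212 = (3.0207)^0.212 = 1.26410
Power-density ratio: P_B/P_A = (V_B/V_A)³ = (1.26410)³ = 2.01997

2.020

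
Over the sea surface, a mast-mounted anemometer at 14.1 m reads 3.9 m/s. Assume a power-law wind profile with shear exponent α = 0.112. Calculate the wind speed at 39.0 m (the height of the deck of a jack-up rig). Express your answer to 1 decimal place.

4.4 m/s

Power-law profile: V₂ = V₁ · (z₂/z₁)^α
V₂ = 3.9 × (39.0/14.1)^0.112 = 3.9 × (2.7660)^0.112
    = 3.9 × 1.1207 = 4.3707 m/s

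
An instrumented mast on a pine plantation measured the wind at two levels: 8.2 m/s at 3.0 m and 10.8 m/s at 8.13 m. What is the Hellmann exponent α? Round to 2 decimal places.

α ≈ 0.28

Power law: V₂/V₁ = (z₂/z₁)^α ⇒ α = ln(V₂/V₁) / ln(z₂/z₁)
α = ln(10.8/8.2) / ln(8.13/3.0) = ln(1.3171) / ln(2.7100)
  = 0.27541 / 0.99695 = 0.27625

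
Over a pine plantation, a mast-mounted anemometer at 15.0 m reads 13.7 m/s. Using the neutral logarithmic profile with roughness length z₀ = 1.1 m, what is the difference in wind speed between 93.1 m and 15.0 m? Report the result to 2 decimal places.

Log law: V₂ = V₁ · ln(z₂/z₀)/ln(z₁/z₀) = 13.7 × 4.4384/2.6127 = 23.2727 m/s
ΔV = 23.2727 − 13.7 = 9.5727 m/s

9.57 m/s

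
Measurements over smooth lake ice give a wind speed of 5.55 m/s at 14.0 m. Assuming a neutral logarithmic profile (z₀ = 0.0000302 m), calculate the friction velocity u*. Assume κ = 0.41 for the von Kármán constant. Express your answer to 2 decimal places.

Log law: V(z) = (u*/κ) · ln(z/z₀) ⇒ u* = κ · V / ln(z/z₀)
u* = 0.41 × 5.55 / ln(14.0/0.0000302) = 0.41 × 5.55 / 13.0467
   = 2.2755 / 13.0467 = 0.1744 m/s

u* ≈ 0.17 m/s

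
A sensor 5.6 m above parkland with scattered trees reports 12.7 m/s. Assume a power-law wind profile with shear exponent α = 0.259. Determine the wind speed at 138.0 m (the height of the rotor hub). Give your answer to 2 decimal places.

29.12 m/s

Power-law profile: V₂ = V₁ · (z₂/z₁)^α
V₂ = 12.7 × (138.0/5.6)^0.259 = 12.7 × (24.6429)^0.259
    = 12.7 × 2.2932 = 29.1240 m/s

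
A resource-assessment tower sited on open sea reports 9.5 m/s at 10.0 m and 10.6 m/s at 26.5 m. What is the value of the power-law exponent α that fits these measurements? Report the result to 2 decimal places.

α ≈ 0.11

Power law: V₂/V₁ = (z₂/z₁)^α ⇒ α = ln(V₂/V₁) / ln(z₂/z₁)
α = ln(10.6/9.5) / ln(26.5/10.0) = ln(1.1158) / ln(2.6500)
  = 0.10956 / 0.97456 = 0.11242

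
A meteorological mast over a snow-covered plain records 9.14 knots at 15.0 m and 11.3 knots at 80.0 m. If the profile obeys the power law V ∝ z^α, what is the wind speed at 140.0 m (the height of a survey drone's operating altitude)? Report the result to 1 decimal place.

12.1 knots

First find α: α = ln(V₂/V₁)/ln(z₂/z₁) = ln(11.3/9.14)/ln(80.0/15.0) = 0.21214/1.67398 = 0.1267
Extrapolate from 80.0 m to 140.0 m: V₃ = 11.3 × (140.0/80.0)^0.1267 = 11.3 × 1.0735 = 12.1305 knots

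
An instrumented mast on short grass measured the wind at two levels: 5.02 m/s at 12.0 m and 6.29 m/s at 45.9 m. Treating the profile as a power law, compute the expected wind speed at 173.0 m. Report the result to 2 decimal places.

7.86 m/s

First find α: α = ln(V₂/V₁)/ln(z₂/z₁) = ln(6.29/5.02)/ln(45.9/12.0) = 0.22553/1.34156 = 0.1681
Extrapolate from 45.9 m to 173.0 m: V₃ = 6.29 × (173.0/45.9)^0.1681 = 6.29 × 1.2499 = 7.8618 m/s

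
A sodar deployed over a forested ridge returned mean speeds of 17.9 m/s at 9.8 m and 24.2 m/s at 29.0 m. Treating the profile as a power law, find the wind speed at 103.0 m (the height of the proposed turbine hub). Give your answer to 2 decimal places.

First find α: α = ln(V₂/V₁)/ln(z₂/z₁) = ln(24.2/17.9)/ln(29.0/9.8) = 0.30155/1.08491 = 0.2780
Extrapolate from 29.0 m to 103.0 m: V₃ = 24.2 × (103.0/29.0)^0.2780 = 24.2 × 1.4223 = 34.4199 m/s

34.42 m/s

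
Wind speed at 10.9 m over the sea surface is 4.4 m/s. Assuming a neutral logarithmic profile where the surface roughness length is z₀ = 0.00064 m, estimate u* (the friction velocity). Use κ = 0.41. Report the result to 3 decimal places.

u* ≈ 0.185 m/s

Log law: V(z) = (u*/κ) · ln(z/z₀) ⇒ u* = κ · V / ln(z/z₀)
u* = 0.41 × 4.4 / ln(10.9/0.00064) = 0.41 × 4.4 / 9.7428
   = 1.8040 / 9.7428 = 0.1852 m/s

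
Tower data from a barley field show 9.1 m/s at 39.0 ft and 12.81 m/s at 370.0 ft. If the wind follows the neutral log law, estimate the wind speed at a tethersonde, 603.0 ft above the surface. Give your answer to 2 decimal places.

Log law: V ∝ ln(z/z₀). From the pair, with r = V₁/V₂ = 0.71038,
ln z₀ = (ln z₁ − r·ln z₂)/(1 − r) = (3.6636 − 0.71038×5.9135)/0.28962 = -1.8552 → z₀ = 0.1564 ft
V₃ = V₁ · ln(z₃/z₀)/ln(z₁/z₀) = 9.1 × 8.2571/5.5187 = 13.6154 m/s

13.62 m/s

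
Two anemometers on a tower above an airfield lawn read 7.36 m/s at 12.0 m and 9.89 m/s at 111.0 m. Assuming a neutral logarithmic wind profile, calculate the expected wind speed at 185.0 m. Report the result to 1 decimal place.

Log law: V ∝ ln(z/z₀). From the pair, with r = V₁/V₂ = 0.74419,
ln z₀ = (ln z₁ − r·ln z₂)/(1 − r) = (2.4849 − 0.74419×4.7095)/0.25581 = -3.9867 → z₀ = 0.01856 m
V₃ = V₁ · ln(z₃/z₀)/ln(z₁/z₀) = 7.36 × 9.2071/6.4716 = 10.4709 m/s

10.5 m/s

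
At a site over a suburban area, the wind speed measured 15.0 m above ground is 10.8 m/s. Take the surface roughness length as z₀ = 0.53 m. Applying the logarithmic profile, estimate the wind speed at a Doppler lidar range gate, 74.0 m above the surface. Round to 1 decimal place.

Log law: V(z) ∝ ln(z/z₀), so V₂/V₁ = ln(z₂/z₀) / ln(z₁/z₀).
ln(74.0/0.53) = 4.9389, ln(15.0/0.53) = 3.3429
V₂ = 10.8 × 4.9389/3.3429 = 10.8 × 1.4774 = 15.9562 m/s

16.0 m/s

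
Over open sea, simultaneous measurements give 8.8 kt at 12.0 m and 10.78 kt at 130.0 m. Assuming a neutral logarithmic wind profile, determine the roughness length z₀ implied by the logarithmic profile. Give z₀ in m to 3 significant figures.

Log law: V(z) ∝ ln(z/z₀). With r = V₁/V₂ = 8.8/10.78 = 0.81633,
r · ln(z₂/z₀) = ln(z₁/z₀) ⇒ ln z₀ = (ln z₁ − r·ln z₂)/(1 − r)
ln z₀ = (2.48491 − 0.81633×4.86753) / 0.18367 = -8.1046
z₀ = exp(-8.1046) = 0.0003022 m

z₀ ≈ 0.000302 m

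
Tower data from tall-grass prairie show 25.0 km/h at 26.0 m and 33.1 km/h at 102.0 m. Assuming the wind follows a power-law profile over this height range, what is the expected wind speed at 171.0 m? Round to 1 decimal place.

36.8 km/h

First find α: α = ln(V₂/V₁)/ln(z₂/z₁) = ln(33.1/25.0)/ln(102.0/26.0) = 0.28066/1.36688 = 0.2053
Extrapolate from 102.0 m to 171.0 m: V₃ = 33.1 × (171.0/102.0)^0.2053 = 33.1 × 1.1119 = 36.8046 km/h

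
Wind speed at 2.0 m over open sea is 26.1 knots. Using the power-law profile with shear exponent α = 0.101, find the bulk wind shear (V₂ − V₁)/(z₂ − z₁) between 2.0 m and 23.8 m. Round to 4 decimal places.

Power law: V₂ = V₁ · (z₂/z₁)^α = 26.1 × (11.9000)^0.101 = 33.5174 knots
ΔV/Δz = (33.5174 − 26.1)/(23.8 − 2.0) = 7.4174/21.8000 = 0.34025 knots/m

0.3402 knots/m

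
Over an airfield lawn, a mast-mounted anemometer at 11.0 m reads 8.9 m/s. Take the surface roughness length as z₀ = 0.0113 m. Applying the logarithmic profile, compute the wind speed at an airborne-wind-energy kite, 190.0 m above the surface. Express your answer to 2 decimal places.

12.59 m/s

Log law: V(z) ∝ ln(z/z₀), so V₂/V₁ = ln(z₂/z₀) / ln(z₁/z₀).
ln(190.0/0.0113) = 9.7300, ln(11.0/0.0113) = 6.8808
V₂ = 8.9 × 9.7300/6.8808 = 8.9 × 1.4141 = 12.5852 m/s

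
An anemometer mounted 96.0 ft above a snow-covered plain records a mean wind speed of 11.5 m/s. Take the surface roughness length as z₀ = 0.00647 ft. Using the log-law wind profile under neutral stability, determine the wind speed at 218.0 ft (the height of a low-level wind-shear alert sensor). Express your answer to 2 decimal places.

Log law: V(z) ∝ ln(z/z₀), so V₂/V₁ = ln(z₂/z₀) / ln(z₁/z₀).
ln(218.0/0.00647) = 10.4251, ln(96.0/0.00647) = 9.6049
V₂ = 11.5 × 10.4251/9.6049 = 11.5 × 1.0854 = 12.4820 m/s

12.48 m/s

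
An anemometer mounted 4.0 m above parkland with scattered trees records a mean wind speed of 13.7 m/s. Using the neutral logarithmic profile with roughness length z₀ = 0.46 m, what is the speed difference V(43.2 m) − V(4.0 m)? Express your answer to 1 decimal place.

Log law: V₂ = V₁ · ln(z₂/z₀)/ln(z₁/z₀) = 13.7 × 4.5424/2.1628 = 28.7728 m/s
ΔV = 28.7728 − 13.7 = 15.0728 m/s

15.1 m/s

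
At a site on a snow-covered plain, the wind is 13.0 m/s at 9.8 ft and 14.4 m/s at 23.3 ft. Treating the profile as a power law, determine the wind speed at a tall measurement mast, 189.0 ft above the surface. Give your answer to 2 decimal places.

First find α: α = ln(V₂/V₁)/ln(z₂/z₁) = ln(14.4/13.0)/ln(23.3/9.8) = 0.10228/0.86607 = 0.1181
Extrapolate from 23.3 ft to 189.0 ft: V₃ = 14.4 × (189.0/23.3)^0.1181 = 14.4 × 1.2804 = 18.4384 m/s

18.44 m/s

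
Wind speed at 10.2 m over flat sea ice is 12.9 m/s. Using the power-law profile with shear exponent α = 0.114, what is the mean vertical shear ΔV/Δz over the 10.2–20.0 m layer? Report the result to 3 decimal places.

Power law: V₂ = V₁ · (z₂/z₁)^α = 12.9 × (1.9608)^0.114 = 13.9292 m/s
ΔV/Δz = (13.9292 − 12.9)/(20.0 − 10.2) = 1.0292/9.8000 = 0.10502 m/s/m

0.105 m/s/m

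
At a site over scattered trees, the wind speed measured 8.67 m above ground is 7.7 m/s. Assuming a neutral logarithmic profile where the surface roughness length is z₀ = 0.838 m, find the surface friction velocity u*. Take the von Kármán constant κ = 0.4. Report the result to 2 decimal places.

Log law: V(z) = (u*/κ) · ln(z/z₀) ⇒ u* = κ · V / ln(z/z₀)
u* = 0.4 × 7.7 / ln(8.67/0.838) = 0.4 × 7.7 / 2.3366
   = 3.0800 / 2.3366 = 1.3182 m/s

u* ≈ 1.32 m/s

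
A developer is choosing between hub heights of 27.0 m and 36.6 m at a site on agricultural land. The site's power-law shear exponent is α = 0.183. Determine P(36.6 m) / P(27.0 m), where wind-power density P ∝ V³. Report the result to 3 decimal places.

1.182

Speed ratio: V_B/V_A = (z_B/z_A)^α = (36.6/27.0)^0.183 = (1.3556)^0.183 = 1.05725
Power-density ratio: P_B/P_A = (V_B/V_A)³ = (1.05725)³ = 1.18177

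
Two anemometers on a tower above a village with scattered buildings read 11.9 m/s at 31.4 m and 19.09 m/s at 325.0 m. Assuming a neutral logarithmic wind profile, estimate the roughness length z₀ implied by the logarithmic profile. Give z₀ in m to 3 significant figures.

z₀ ≈ 0.656 m

Log law: V(z) ∝ ln(z/z₀). With r = V₁/V₂ = 11.9/19.09 = 0.62336,
r · ln(z₂/z₀) = ln(z₁/z₀) ⇒ ln z₀ = (ln z₁ − r·ln z₂)/(1 − r)
ln z₀ = (3.44681 − 0.62336×5.78383) / 0.37664 = -0.4211
z₀ = exp(-0.4211) = 0.6563 m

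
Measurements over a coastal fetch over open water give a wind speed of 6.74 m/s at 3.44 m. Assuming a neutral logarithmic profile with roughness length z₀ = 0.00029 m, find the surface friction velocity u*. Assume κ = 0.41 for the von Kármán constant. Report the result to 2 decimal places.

u* ≈ 0.29 m/s

Log law: V(z) = (u*/κ) · ln(z/z₀) ⇒ u* = κ · V / ln(z/z₀)
u* = 0.41 × 6.74 / ln(3.44/0.00029) = 0.41 × 6.74 / 9.3811
   = 2.7634 / 9.3811 = 0.2946 m/s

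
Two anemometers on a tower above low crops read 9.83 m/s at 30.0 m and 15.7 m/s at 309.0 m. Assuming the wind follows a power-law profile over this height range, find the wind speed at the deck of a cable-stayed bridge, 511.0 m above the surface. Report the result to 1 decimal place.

17.4 m/s

First find α: α = ln(V₂/V₁)/ln(z₂/z₁) = ln(15.7/9.83)/ln(309.0/30.0) = 0.46822/2.33214 = 0.2008
Extrapolate from 309.0 m to 511.0 m: V₃ = 15.7 × (511.0/309.0)^0.2008 = 15.7 × 1.1063 = 17.3684 m/s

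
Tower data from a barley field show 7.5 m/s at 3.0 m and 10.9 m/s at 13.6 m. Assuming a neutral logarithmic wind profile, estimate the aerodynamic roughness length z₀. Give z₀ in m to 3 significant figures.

z₀ ≈ 0.107 m

Log law: V(z) ∝ ln(z/z₀). With r = V₁/V₂ = 7.5/10.9 = 0.68807,
r · ln(z₂/z₀) = ln(z₁/z₀) ⇒ ln z₀ = (ln z₁ − r·ln z₂)/(1 − r)
ln z₀ = (1.09861 − 0.68807×2.61007) / 0.31193 = -2.2355
z₀ = exp(-2.2355) = 0.1069 m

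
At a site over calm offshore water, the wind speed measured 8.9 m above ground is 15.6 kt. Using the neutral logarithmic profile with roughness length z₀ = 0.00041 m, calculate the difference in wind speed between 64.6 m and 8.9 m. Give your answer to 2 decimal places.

3.10 kt

Log law: V₂ = V₁ · ln(z₂/z₀)/ln(z₁/z₀) = 15.6 × 11.9676/9.9854 = 18.6967 kt
ΔV = 18.6967 − 15.6 = 3.0967 kt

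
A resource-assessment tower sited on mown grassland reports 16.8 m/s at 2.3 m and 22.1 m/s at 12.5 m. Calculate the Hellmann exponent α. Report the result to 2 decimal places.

Power law: V₂/V₁ = (z₂/z₁)^α ⇒ α = ln(V₂/V₁) / ln(z₂/z₁)
α = ln(22.1/16.8) / ln(12.5/2.3) = ln(1.3155) / ln(5.4348)
  = 0.27420 / 1.69282 = 0.16198

α ≈ 0.16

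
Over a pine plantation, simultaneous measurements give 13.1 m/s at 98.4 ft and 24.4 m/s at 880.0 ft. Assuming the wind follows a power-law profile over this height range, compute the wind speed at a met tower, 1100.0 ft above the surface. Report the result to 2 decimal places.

26.00 m/s

First find α: α = ln(V₂/V₁)/ln(z₂/z₁) = ln(24.4/13.1)/ln(880.0/98.4) = 0.62197/2.19088 = 0.2839
Extrapolate from 880.0 ft to 1100.0 ft: V₃ = 24.4 × (1100.0/880.0)^0.2839 = 24.4 × 1.0654 = 25.9957 m/s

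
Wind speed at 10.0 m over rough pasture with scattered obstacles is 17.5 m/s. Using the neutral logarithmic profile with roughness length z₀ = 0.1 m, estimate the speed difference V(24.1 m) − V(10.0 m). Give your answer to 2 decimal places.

3.34 m/s

Log law: V₂ = V₁ · ln(z₂/z₀)/ln(z₁/z₀) = 17.5 × 5.4848/4.6052 = 20.8426 m/s
ΔV = 20.8426 − 17.5 = 3.3426 m/s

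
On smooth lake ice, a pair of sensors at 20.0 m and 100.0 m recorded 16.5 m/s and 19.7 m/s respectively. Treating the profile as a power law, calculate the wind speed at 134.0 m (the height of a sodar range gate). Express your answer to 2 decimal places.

20.35 m/s

First find α: α = ln(V₂/V₁)/ln(z₂/z₁) = ln(19.7/16.5)/ln(100.0/20.0) = 0.17726/1.60944 = 0.1101
Extrapolate from 100.0 m to 134.0 m: V₃ = 19.7 × (134.0/100.0)^0.1101 = 19.7 × 1.0328 = 20.3453 m/s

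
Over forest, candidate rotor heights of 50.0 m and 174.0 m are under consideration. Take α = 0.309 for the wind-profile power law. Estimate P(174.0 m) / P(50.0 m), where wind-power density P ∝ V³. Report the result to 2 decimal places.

3.18

Speed ratio: V_B/V_A = (z_B/z_A)^α = (174.0/50.0)^0.309 = (3.4800)^0.309 = 1.47010
Power-density ratio: P_B/P_A = (V_B/V_A)³ = (1.47010)³ = 3.17720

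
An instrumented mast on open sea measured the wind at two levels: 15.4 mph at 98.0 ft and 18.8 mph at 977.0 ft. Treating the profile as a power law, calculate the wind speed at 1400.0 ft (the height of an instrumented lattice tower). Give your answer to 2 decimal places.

First find α: α = ln(V₂/V₁)/ln(z₂/z₁) = ln(18.8/15.4)/ln(977.0/98.0) = 0.19949/2.29952 = 0.0868
Extrapolate from 977.0 ft to 1400.0 ft: V₃ = 18.8 × (1400.0/977.0)^0.0868 = 18.8 × 1.0317 = 19.3960 mph

19.40 mph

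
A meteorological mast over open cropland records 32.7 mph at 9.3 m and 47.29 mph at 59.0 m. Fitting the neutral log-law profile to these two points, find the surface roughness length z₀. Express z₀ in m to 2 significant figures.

Log law: V(z) ∝ ln(z/z₀). With r = V₁/V₂ = 32.7/47.29 = 0.69148,
r · ln(z₂/z₀) = ln(z₁/z₀) ⇒ ln z₀ = (ln z₁ − r·ln z₂)/(1 − r)
ln z₀ = (2.23001 − 0.69148×4.07754) / 0.30852 = -1.9108
z₀ = exp(-1.9108) = 0.1480 m

z₀ ≈ 0.15 m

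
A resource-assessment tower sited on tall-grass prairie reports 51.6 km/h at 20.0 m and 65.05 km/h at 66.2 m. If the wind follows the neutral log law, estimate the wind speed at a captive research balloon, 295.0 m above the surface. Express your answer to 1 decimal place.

Log law: V ∝ ln(z/z₀). From the pair, with r = V₁/V₂ = 0.79324,
ln z₀ = (ln z₁ − r·ln z₂)/(1 − r) = (2.9957 − 0.79324×4.1927)/0.20676 = -1.5963 → z₀ = 0.2026 m
V₃ = V₁ · ln(z₃/z₀)/ln(z₁/z₀) = 51.6 × 7.2833/4.5920 = 81.8413 km/h

81.8 km/h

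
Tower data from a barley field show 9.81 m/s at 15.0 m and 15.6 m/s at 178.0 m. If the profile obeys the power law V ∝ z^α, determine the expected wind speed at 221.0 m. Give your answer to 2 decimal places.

First find α: α = ln(V₂/V₁)/ln(z₂/z₁) = ln(15.6/9.81)/ln(178.0/15.0) = 0.46387/2.47373 = 0.1875
Extrapolate from 178.0 m to 221.0 m: V₃ = 15.6 × (221.0/178.0)^0.1875 = 15.6 × 1.0414 = 16.2460 m/s

16.25 m/s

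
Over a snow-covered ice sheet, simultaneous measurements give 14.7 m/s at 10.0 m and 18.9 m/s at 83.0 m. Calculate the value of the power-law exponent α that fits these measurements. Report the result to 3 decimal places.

α ≈ 0.119

Power law: V₂/V₁ = (z₂/z₁)^α ⇒ α = ln(V₂/V₁) / ln(z₂/z₁)
α = ln(18.9/14.7) / ln(83.0/10.0) = ln(1.2857) / ln(8.3000)
  = 0.25131 / 2.11626 = 0.11875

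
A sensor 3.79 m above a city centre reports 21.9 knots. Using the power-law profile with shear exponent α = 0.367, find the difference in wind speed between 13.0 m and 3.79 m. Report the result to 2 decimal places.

Power law: V₂ = V₁ · (z₂/z₁)^α = 21.9 × (3.4301)^0.367 = 34.4271 knots
ΔV = 34.4271 − 21.9 = 12.5271 knots

12.53 knots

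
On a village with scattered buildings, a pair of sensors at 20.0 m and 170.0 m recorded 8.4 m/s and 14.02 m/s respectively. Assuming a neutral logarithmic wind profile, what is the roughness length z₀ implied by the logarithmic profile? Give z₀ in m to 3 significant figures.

z₀ ≈ 0.816 m

Log law: V(z) ∝ ln(z/z₀). With r = V₁/V₂ = 8.4/14.02 = 0.59914,
r · ln(z₂/z₀) = ln(z₁/z₀) ⇒ ln z₀ = (ln z₁ − r·ln z₂)/(1 − r)
ln z₀ = (2.99573 − 0.59914×5.13580) / 0.40086 = -0.2029
z₀ = exp(-0.2029) = 0.8163 m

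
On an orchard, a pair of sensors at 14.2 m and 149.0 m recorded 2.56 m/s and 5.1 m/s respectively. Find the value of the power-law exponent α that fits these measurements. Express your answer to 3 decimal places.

Power law: V₂/V₁ = (z₂/z₁)^α ⇒ α = ln(V₂/V₁) / ln(z₂/z₁)
α = ln(5.1/2.56) / ln(149.0/14.2) = ln(1.9922) / ln(10.4930)
  = 0.68923 / 2.35070 = 0.29320

α ≈ 0.293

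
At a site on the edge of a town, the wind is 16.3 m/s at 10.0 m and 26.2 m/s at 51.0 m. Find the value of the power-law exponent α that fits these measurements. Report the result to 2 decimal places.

α ≈ 0.29

Power law: V₂/V₁ = (z₂/z₁)^α ⇒ α = ln(V₂/V₁) / ln(z₂/z₁)
α = ln(26.2/16.3) / ln(51.0/10.0) = ln(1.6074) / ln(5.1000)
  = 0.47459 / 1.62924 = 0.29130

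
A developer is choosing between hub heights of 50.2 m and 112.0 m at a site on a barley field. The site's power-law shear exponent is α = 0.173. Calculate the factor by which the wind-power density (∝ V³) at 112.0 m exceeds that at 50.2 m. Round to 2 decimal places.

1.52

Speed ratio: V_B/V_A = (z_B/z_A)^α = (112.0/50.2)^0.173 = (2.2311)^0.173 = 1.14893
Power-density ratio: P_B/P_A = (V_B/V_A)³ = (1.14893)³ = 1.51663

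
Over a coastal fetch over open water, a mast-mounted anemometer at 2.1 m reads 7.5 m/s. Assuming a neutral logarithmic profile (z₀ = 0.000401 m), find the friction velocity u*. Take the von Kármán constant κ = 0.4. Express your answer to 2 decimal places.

u* ≈ 0.35 m/s

Log law: V(z) = (u*/κ) · ln(z/z₀) ⇒ u* = κ · V / ln(z/z₀)
u* = 0.4 × 7.5 / ln(2.1/0.000401) = 0.4 × 7.5 / 8.5635
   = 3.0000 / 8.5635 = 0.3503 m/s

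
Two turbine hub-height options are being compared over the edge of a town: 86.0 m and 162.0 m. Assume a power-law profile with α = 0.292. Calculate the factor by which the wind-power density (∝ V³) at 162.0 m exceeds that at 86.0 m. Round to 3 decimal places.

Speed ratio: V_B/V_A = (z_B/z_A)^α = (162.0/86.0)^0.292 = (1.8837)^0.292 = 1.20311
Power-density ratio: P_B/P_A = (V_B/V_A)³ = (1.20311)³ = 1.74146

1.741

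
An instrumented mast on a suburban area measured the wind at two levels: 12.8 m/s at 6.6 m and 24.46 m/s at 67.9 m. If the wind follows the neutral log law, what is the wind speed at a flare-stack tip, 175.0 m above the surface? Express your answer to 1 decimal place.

29.2 m/s

Log law: V ∝ ln(z/z₀). From the pair, with r = V₁/V₂ = 0.52330,
ln z₀ = (ln z₁ − r·ln z₂)/(1 − r) = (1.8871 − 0.52330×4.2180)/0.47670 = -0.6718 → z₀ = 0.5108 m
V₃ = V₁ · ln(z₃/z₀)/ln(z₁/z₀) = 12.8 × 5.8366/2.5589 = 29.1958 m/s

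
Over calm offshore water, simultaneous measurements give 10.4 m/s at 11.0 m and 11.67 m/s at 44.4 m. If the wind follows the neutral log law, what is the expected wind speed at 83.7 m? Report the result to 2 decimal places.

Log law: V ∝ ln(z/z₀). From the pair, with r = V₁/V₂ = 0.89117,
ln z₀ = (ln z₁ − r·ln z₂)/(1 − r) = (2.3979 − 0.89117×3.7932)/0.10883 = -9.0285 → z₀ = 0.0001199 m
V₃ = V₁ · ln(z₃/z₀)/ln(z₁/z₀) = 10.4 × 13.4558/11.4264 = 12.2470 m/s

12.25 m/s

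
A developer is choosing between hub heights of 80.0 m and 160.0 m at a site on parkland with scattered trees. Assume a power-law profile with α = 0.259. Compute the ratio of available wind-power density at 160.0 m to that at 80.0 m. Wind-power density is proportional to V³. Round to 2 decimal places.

1.71

Speed ratio: V_B/V_A = (z_B/z_A)^α = (160.0/80.0)^0.259 = (2.0000)^0.259 = 1.19665
Power-density ratio: P_B/P_A = (V_B/V_A)³ = (1.19665)³ = 1.71356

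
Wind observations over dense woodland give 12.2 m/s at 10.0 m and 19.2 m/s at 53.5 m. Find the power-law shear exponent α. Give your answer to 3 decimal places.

Power law: V₂/V₁ = (z₂/z₁)^α ⇒ α = ln(V₂/V₁) / ln(z₂/z₁)
α = ln(19.2/12.2) / ln(53.5/10.0) = ln(1.5738) / ln(5.3500)
  = 0.45347 / 1.67710 = 0.27039

α ≈ 0.270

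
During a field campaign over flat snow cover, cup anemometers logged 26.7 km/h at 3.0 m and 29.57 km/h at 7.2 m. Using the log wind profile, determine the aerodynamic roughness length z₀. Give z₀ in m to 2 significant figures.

z₀ ≈ 0.00087 m

Log law: V(z) ∝ ln(z/z₀). With r = V₁/V₂ = 26.7/29.57 = 0.90294,
r · ln(z₂/z₀) = ln(z₁/z₀) ⇒ ln z₀ = (ln z₁ − r·ln z₂)/(1 − r)
ln z₀ = (1.09861 − 0.90294×1.97408) / 0.09706 = -7.0460
z₀ = exp(-7.0460) = 0.0008709 m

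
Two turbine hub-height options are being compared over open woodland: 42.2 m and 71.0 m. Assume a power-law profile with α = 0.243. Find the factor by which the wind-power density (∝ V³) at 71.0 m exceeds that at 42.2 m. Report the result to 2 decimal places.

1.46

Speed ratio: V_B/V_A = (z_B/z_A)^α = (71.0/42.2)^0.243 = (1.6825)^0.243 = 1.13476
Power-density ratio: P_B/P_A = (V_B/V_A)³ = (1.13476)³ = 1.46122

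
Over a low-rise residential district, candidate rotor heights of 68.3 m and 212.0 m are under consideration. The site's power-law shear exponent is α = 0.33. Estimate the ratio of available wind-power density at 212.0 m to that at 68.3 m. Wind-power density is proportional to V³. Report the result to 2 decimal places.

3.07

Speed ratio: V_B/V_A = (z_B/z_A)^α = (212.0/68.3)^0.33 = (3.1040)^0.33 = 1.45322
Power-density ratio: P_B/P_A = (V_B/V_A)³ = (1.45322)³ = 3.06899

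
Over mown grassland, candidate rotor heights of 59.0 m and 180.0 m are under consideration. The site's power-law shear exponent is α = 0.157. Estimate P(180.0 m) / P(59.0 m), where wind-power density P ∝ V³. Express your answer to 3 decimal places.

1.691

Speed ratio: V_B/V_A = (z_B/z_A)^α = (180.0/59.0)^0.157 = (3.0508)^0.157 = 1.19139
Power-density ratio: P_B/P_A = (V_B/V_A)³ = (1.19139)³ = 1.69107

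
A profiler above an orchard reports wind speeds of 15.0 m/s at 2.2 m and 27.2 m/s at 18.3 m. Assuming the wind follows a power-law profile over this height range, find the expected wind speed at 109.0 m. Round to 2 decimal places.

First find α: α = ln(V₂/V₁)/ln(z₂/z₁) = ln(27.2/15.0)/ln(18.3/2.2) = 0.59517/2.11844 = 0.2809
Extrapolate from 18.3 m to 109.0 m: V₃ = 27.2 × (109.0/18.3)^0.2809 = 27.2 × 1.6509 = 44.9050 m/s

44.90 m/s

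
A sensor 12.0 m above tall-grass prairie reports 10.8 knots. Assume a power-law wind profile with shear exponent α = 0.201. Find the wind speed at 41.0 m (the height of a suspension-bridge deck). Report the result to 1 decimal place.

Power-law profile: V₂ = V₁ · (z₂/z₁)^α
V₂ = 10.8 × (41.0/12.0)^0.201 = 10.8 × (3.4167)^0.201
    = 10.8 × 1.2801 = 13.8254 knots

13.8 knots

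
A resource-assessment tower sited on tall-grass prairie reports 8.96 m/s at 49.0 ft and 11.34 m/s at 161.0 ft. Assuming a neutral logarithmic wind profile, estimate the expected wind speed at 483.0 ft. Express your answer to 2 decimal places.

13.54 m/s

Log law: V ∝ ln(z/z₀). From the pair, with r = V₁/V₂ = 0.79012,
ln z₀ = (ln z₁ − r·ln z₂)/(1 − r) = (3.8918 − 0.79012×5.0814)/0.20988 = -0.5866 → z₀ = 0.5562 ft
V₃ = V₁ · ln(z₃/z₀)/ln(z₁/z₀) = 8.96 × 6.7666/4.4784 = 13.5380 m/s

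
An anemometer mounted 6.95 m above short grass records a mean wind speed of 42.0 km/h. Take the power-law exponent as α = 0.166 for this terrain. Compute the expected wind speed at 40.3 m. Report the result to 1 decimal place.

Power-law profile: V₂ = V₁ · (z₂/z₁)^α
V₂ = 42.0 × (40.3/6.95)^0.166 = 42.0 × (5.7986)^0.166
    = 42.0 × 1.3388 = 56.2290 km/h

56.2 km/h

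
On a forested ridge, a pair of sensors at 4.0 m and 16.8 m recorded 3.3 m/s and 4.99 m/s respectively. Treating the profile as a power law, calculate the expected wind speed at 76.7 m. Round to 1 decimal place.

7.7 m/s

First find α: α = ln(V₂/V₁)/ln(z₂/z₁) = ln(4.99/3.3)/ln(16.8/4.0) = 0.41351/1.43508 = 0.2881
Extrapolate from 16.8 m to 76.7 m: V₃ = 4.99 × (76.7/16.8)^0.2881 = 4.99 × 1.5489 = 7.7291 m/s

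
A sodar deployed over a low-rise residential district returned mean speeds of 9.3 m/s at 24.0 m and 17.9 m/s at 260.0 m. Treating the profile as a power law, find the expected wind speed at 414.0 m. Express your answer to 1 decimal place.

20.3 m/s

First find α: α = ln(V₂/V₁)/ln(z₂/z₁) = ln(17.9/9.3)/ln(260.0/24.0) = 0.65479/2.38263 = 0.2748
Extrapolate from 260.0 m to 414.0 m: V₃ = 17.9 × (414.0/260.0)^0.2748 = 17.9 × 1.1364 = 20.3411 m/s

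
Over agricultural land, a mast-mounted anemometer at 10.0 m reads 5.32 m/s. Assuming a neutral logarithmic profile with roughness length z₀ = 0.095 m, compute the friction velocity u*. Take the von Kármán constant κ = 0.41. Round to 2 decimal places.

Log law: V(z) = (u*/κ) · ln(z/z₀) ⇒ u* = κ · V / ln(z/z₀)
u* = 0.41 × 5.32 / ln(10.0/0.095) = 0.41 × 5.32 / 4.6565
   = 2.1812 / 4.6565 = 0.4684 m/s

u* ≈ 0.47 m/s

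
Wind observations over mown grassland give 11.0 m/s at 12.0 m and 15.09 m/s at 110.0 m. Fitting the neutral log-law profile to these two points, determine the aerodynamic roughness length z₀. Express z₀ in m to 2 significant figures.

z₀ ≈ 0.031 m

Log law: V(z) ∝ ln(z/z₀). With r = V₁/V₂ = 11.0/15.09 = 0.72896,
r · ln(z₂/z₀) = ln(z₁/z₀) ⇒ ln z₀ = (ln z₁ − r·ln z₂)/(1 − r)
ln z₀ = (2.48491 − 0.72896×4.70048) / 0.27104 = -3.4738
z₀ = exp(-3.4738) = 0.03100 m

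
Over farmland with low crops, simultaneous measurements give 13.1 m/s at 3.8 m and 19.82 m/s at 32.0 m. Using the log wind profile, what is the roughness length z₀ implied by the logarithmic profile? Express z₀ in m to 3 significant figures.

z₀ ≈ 0.0597 m

Log law: V(z) ∝ ln(z/z₀). With r = V₁/V₂ = 13.1/19.82 = 0.66095,
r · ln(z₂/z₀) = ln(z₁/z₀) ⇒ ln z₀ = (ln z₁ − r·ln z₂)/(1 − r)
ln z₀ = (1.33500 − 0.66095×3.46574) / 0.33905 = -2.8187
z₀ = exp(-2.8187) = 0.05969 m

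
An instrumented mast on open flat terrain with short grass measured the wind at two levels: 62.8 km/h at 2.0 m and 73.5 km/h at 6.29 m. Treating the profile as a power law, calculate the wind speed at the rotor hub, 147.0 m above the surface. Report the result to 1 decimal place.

First find α: α = ln(V₂/V₁)/ln(z₂/z₁) = ln(73.5/62.8)/ln(6.29/2.0) = 0.15733/1.14581 = 0.1373
Extrapolate from 6.29 m to 147.0 m: V₃ = 73.5 × (147.0/6.29)^0.1373 = 73.5 × 1.5415 = 113.2967 km/h

113.3 km/h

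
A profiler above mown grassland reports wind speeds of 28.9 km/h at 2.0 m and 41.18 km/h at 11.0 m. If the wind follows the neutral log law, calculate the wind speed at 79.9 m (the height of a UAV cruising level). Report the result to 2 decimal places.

55.46 km/h

Log law: V ∝ ln(z/z₀). From the pair, with r = V₁/V₂ = 0.70180,
ln z₀ = (ln z₁ − r·ln z₂)/(1 − r) = (0.6931 − 0.70180×2.3979)/0.29820 = -3.3188 → z₀ = 0.03619 m
V₃ = V₁ · ln(z₃/z₀)/ln(z₁/z₀) = 28.9 × 7.6996/4.0120 = 55.4635 km/h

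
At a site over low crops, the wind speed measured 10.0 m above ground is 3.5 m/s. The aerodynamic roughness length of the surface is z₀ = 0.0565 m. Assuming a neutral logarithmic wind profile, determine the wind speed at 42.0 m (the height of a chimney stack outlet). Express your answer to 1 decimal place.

Log law: V(z) ∝ ln(z/z₀), so V₂/V₁ = ln(z₂/z₀) / ln(z₁/z₀).
ln(42.0/0.0565) = 6.6112, ln(10.0/0.0565) = 5.1761
V₂ = 3.5 × 6.6112/5.1761 = 3.5 × 1.2773 = 4.4704 m/s

4.5 m/s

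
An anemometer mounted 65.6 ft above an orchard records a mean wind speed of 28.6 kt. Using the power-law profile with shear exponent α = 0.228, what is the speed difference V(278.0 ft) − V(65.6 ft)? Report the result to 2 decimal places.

Power law: V₂ = V₁ · (z₂/z₁)^α = 28.6 × (4.2378)^0.228 = 39.7516 kt
ΔV = 39.7516 − 28.6 = 11.1516 kt

11.15 kt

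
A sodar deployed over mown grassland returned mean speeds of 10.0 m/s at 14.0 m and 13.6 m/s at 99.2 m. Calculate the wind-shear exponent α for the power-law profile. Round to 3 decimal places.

α ≈ 0.157

Power law: V₂/V₁ = (z₂/z₁)^α ⇒ α = ln(V₂/V₁) / ln(z₂/z₁)
α = ln(13.6/10.0) / ln(99.2/14.0) = ln(1.3600) / ln(7.0857)
  = 0.30748 / 1.95808 = 0.15703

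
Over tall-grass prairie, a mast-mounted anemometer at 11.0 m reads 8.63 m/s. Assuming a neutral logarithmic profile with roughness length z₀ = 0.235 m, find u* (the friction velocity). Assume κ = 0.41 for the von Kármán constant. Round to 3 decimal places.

Log law: V(z) = (u*/κ) · ln(z/z₀) ⇒ u* = κ · V / ln(z/z₀)
u* = 0.41 × 8.63 / ln(11.0/0.235) = 0.41 × 8.63 / 3.8461
   = 3.5383 / 3.8461 = 0.9200 m/s

u* ≈ 0.920 m/s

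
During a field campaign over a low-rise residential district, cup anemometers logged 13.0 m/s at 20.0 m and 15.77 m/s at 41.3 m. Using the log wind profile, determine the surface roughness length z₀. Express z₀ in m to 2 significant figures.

z₀ ≈ 0.67 m

Log law: V(z) ∝ ln(z/z₀). With r = V₁/V₂ = 13.0/15.77 = 0.82435,
r · ln(z₂/z₀) = ln(z₁/z₀) ⇒ ln z₀ = (ln z₁ − r·ln z₂)/(1 − r)
ln z₀ = (2.99573 − 0.82435×3.72086) / 0.17565 = -0.4074
z₀ = exp(-0.4074) = 0.6654 m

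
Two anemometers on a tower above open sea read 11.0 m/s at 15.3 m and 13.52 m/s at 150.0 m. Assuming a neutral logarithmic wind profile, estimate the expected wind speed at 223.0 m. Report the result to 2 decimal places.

Log law: V ∝ ln(z/z₀). From the pair, with r = V₁/V₂ = 0.81361,
ln z₀ = (ln z₁ − r·ln z₂)/(1 − r) = (2.7279 − 0.81361×5.0106)/0.18639 = -7.2367 → z₀ = 0.0007197 m
V₃ = V₁ · ln(z₃/z₀)/ln(z₁/z₀) = 11.0 × 12.6438/9.9645 = 13.9577 m/s

13.96 m/s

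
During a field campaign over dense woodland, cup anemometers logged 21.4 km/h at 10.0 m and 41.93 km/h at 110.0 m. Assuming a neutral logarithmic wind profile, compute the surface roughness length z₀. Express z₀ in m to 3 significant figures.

Log law: V(z) ∝ ln(z/z₀). With r = V₁/V₂ = 21.4/41.93 = 0.51037,
r · ln(z₂/z₀) = ln(z₁/z₀) ⇒ ln z₀ = (ln z₁ − r·ln z₂)/(1 − r)
ln z₀ = (2.30259 − 0.51037×4.70048) / 0.48963 = -0.1969
z₀ = exp(-0.1969) = 0.8213 m

z₀ ≈ 0.821 m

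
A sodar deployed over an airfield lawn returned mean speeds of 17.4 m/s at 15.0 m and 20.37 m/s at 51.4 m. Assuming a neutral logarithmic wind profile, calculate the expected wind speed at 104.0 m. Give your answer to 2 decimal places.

22.07 m/s

Log law: V ∝ ln(z/z₀). From the pair, with r = V₁/V₂ = 0.85420,
ln z₀ = (ln z₁ − r·ln z₂)/(1 − r) = (2.7081 − 0.85420×3.9396)/0.14580 = -4.5073 → z₀ = 0.01103 m
V₃ = V₁ · ln(z₃/z₀)/ln(z₁/z₀) = 17.4 × 9.1517/7.2154 = 22.0695 m/s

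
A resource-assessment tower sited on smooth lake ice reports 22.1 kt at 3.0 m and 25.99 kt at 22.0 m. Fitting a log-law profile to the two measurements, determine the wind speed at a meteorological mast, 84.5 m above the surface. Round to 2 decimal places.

28.62 kt

Log law: V ∝ ln(z/z₀). From the pair, with r = V₁/V₂ = 0.85033,
ln z₀ = (ln z₁ − r·ln z₂)/(1 − r) = (1.0986 − 0.85033×3.0910)/0.14967 = -10.2208 → z₀ = 0.00003640 m
V₃ = V₁ · ln(z₃/z₀)/ln(z₁/z₀) = 22.1 × 14.6576/11.3195 = 28.6173 kt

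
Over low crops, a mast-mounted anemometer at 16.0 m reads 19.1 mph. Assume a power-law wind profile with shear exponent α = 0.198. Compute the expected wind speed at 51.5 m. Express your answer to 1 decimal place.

24.1 mph

Power-law profile: V₂ = V₁ · (z₂/z₁)^α
V₂ = 19.1 × (51.5/16.0)^0.198 = 19.1 × (3.2188)^0.198
    = 19.1 × 1.2604 = 24.0744 mph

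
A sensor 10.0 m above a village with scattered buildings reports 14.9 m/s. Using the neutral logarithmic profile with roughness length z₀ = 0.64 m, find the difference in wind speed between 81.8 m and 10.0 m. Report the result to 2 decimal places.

11.39 m/s

Log law: V₂ = V₁ · ln(z₂/z₀)/ln(z₁/z₀) = 14.9 × 4.8506/2.7489 = 26.2920 m/s
ΔV = 26.2920 − 14.9 = 11.3920 m/s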